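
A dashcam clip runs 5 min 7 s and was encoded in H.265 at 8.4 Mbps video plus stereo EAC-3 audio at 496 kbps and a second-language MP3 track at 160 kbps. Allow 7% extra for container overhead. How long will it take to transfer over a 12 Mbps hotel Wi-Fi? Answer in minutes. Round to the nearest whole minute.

4 minutes

5 min 7 s = 307 s
Audio total: 496 + 160 = 656 kbps = 0.656 Mbps.
Total bitrate: 9.056 Mbps.
File: 9.056 Mbps × 307 s = 2780.2 Mb.
With 7% container overhead: ×1.07. → 2974.8 Mb.
At 12 Mbps: 2974.8 / 12 = 247.9 s ≈ 4.13 minutes.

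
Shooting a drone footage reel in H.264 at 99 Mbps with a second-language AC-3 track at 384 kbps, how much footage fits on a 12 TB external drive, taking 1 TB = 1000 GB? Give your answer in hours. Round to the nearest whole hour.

268 hours

Audio: 384 kbps = 0.384 Mbps.
Total bitrate: 99 + 0.384 = 99.384 Mbps.
Capacity: 12 TB = 96,000,000 Mb.
Recording time: 96,000,000 / 99.384 = 965,950 s ≈ 268 hours.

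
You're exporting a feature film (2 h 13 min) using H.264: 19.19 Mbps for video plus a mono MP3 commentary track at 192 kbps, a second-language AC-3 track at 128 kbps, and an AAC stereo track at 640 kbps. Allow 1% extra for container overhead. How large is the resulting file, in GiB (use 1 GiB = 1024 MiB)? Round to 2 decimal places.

18.91 GiB

2 h 13 min = 133 min = 7980 s
Audio total: 192 + 128 + 640 = 960 kbps = 0.960 Mbps.
Total bitrate: 19.19 + 0.960 = 20.150 Mbps.
Stream data: 20.150 Mbps × 7980 s = 160797.0 Mb.
With 1% container overhead: ×1.01.
162,405 Mb = 20,300,621,250 bytes ÷ 1,073,741,824 = 18.91 GiB.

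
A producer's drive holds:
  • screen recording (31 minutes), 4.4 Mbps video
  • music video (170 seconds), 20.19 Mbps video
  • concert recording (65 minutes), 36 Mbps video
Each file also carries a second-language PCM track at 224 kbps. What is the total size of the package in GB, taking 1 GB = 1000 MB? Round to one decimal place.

19.2 GB

Audio: 224 kbps = 0.224 Mbps.
screen recording: 4.624 Mbps × 1860 s = 8600.6 Mb
music video: 20.414 Mbps × 170 s = 3470.4 Mb
concert recording: 36.224 Mbps × 3900 s = 141273.6 Mb
Total: 153344.6 Mb = 19168.1 MB.
= 19.17 GB.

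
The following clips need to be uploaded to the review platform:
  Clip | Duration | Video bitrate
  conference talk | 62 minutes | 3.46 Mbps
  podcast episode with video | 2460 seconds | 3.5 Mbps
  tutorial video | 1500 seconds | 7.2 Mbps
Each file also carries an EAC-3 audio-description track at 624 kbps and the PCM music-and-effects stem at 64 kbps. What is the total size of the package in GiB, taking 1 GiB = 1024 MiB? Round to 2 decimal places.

4.37 GiB

Audio total: 624 + 64 = 688 kbps = 0.688 Mbps.
conference talk: 4.148 Mbps × 3720 s = 15430.6 Mb
podcast episode with video: 4.188 Mbps × 2460 s = 10302.5 Mb
tutorial video: 7.888 Mbps × 1500 s = 11832.0 Mb
Total: 37565.0 Mb = 4695.6 MB.
= 4.373 GiB.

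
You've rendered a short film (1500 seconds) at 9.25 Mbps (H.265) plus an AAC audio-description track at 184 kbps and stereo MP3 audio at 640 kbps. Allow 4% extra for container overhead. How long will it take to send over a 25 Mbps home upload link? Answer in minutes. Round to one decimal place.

Audio total: 184 + 640 = 824 kbps = 0.824 Mbps.
Total bitrate: 10.074 Mbps.
File: 10.074 Mbps × 1500 s = 15111.0 Mb.
With 4% container overhead: ×1.04. → 15715.4 Mb.
At 25 Mbps: 15715.4 / 25 = 628.6 s ≈ 10.5 minutes.

10.5 minutes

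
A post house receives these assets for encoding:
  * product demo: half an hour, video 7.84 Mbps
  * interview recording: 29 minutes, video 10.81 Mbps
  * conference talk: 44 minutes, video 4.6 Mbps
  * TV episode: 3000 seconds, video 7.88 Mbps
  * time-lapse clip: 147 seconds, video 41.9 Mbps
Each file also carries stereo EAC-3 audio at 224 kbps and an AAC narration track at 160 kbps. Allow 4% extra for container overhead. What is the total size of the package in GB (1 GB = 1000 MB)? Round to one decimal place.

10.2 GB

Audio total: 224 + 160 = 384 kbps = 0.384 Mbps.
product demo: 8.224 Mbps × 1800 s × 1.04 = 15395.3 Mb
interview recording: 11.194 Mbps × 1740 s × 1.04 = 20256.7 Mb
conference talk: 4.984 Mbps × 2640 s × 1.04 = 13684.1 Mb
TV episode: 8.264 Mbps × 3000 s × 1.04 = 25783.7 Mb
time-lapse clip: 42.284 Mbps × 147 s × 1.04 = 6464.4 Mb
Total: 81584.1 Mb = 10198.0 MB.
= 10.20 GB.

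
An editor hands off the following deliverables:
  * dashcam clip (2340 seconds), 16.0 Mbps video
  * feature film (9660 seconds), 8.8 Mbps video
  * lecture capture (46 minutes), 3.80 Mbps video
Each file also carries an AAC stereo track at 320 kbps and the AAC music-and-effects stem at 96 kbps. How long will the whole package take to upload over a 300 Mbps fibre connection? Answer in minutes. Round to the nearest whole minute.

8 minutes

Audio total: 320 + 96 = 416 kbps = 0.416 Mbps.
dashcam clip: 16.416 Mbps × 2340 s = 38413.4 Mb
feature film: 9.216 Mbps × 9660 s = 89026.6 Mb
lecture capture: 4.216 Mbps × 2760 s = 11636.2 Mb
Total: 139076.2 Mb = 17384.5 MB.
At 300 Mbps: 139076.2 / 300 = 464 s ≈ 7.73 minutes.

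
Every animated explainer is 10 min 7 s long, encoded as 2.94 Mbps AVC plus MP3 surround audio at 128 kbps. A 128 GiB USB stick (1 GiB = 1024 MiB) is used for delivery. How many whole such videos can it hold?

10 min 7 s = 607 s
Audio: 128 kbps = 0.128 Mbps.
Total bitrate: 3.068 Mbps.
Per item: 3.068 Mbps × 607 s = 1,862 Mb = 232.8 MB.
Capacity: 128 GiB = 1,099,512 Mb; 590.41 items → 590 complete.

590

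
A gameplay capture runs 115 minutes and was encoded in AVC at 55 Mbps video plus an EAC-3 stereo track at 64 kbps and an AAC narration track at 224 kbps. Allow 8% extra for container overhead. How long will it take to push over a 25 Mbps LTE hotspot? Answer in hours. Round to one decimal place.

4.6 hours

115 min = 6900 s
Audio total: 64 + 224 = 288 kbps = 0.288 Mbps.
Total bitrate: 55.288 Mbps.
File: 55.288 Mbps × 6900 s = 381487.2 Mb.
With 8% container overhead: ×1.08. → 412006.2 Mb.
At 25 Mbps: 412006.2 / 25 = 16480.2 s ≈ 4.58 hours.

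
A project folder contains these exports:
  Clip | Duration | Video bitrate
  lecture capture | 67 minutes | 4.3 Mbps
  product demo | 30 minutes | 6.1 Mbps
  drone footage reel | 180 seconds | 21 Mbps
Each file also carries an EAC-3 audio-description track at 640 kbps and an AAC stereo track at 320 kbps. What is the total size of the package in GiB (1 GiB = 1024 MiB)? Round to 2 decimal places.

Audio total: 640 + 320 = 960 kbps = 0.960 Mbps.
lecture capture: 5.260 Mbps × 4020 s = 21145.2 Mb
product demo: 7.060 Mbps × 1800 s = 12708.0 Mb
drone footage reel: 21.960 Mbps × 180 s = 3952.8 Mb
Total: 37806.0 Mb = 4725.8 MB.
= 4.401 GiB.

4.40 GiB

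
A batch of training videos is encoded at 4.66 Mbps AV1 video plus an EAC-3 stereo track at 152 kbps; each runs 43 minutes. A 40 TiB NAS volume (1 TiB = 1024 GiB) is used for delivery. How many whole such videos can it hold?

43 min = 2580 s
Audio: 152 kbps = 0.152 Mbps.
Total bitrate: 4.812 Mbps.
Per item: 4.812 Mbps × 2580 s = 12,415 Mb = 1,552 MB.
Capacity: 40 TiB = 351,843,721 Mb; 28340.30 items → 28340 complete.

28340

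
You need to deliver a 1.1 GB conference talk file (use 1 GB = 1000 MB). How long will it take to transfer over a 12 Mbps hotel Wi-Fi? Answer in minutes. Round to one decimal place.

File: 1.1 GB = 8800.0 Mb.
At 12 Mbps: 8800.0 / 12 = 733.3 s ≈ 12.2 minutes.

12.2 minutes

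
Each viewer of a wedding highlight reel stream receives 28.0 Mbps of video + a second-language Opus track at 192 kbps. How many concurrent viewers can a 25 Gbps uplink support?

886

Audio: 192 kbps = 0.192 Mbps.
Per-viewer media rate: 28.192 Mbps.
25 Gbps = 25,000 Mbps; 25,000 / 28.192 = 886.78 → 886 viewers.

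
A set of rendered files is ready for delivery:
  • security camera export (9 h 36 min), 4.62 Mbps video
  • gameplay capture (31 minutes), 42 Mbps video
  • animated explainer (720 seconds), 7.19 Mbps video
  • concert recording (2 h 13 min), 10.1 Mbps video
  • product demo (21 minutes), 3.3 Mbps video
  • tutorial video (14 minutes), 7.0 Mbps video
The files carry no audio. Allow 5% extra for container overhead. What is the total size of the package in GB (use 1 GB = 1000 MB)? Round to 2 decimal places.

security camera export: 4.620 Mbps × 34560 s × 1.05 = 167650.6 Mb
gameplay capture: 42.000 Mbps × 1860 s × 1.05 = 82026.0 Mb
animated explainer: 7.190 Mbps × 720 s × 1.05 = 5435.6 Mb
concert recording: 10.100 Mbps × 7980 s × 1.05 = 84627.9 Mb
product demo: 3.300 Mbps × 1260 s × 1.05 = 4365.9 Mb
tutorial video: 7.000 Mbps × 840 s × 1.05 = 6174.0 Mb
Total: 350280.0 Mb = 43785.0 MB.
= 43.78 GB.

43.79 GB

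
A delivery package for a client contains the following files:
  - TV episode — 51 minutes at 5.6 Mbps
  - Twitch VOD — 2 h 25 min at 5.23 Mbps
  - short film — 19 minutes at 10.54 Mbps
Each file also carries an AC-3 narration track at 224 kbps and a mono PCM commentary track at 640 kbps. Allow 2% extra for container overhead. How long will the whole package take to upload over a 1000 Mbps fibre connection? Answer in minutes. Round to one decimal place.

1.5 minutes

Audio total: 224 + 640 = 864 kbps = 0.864 Mbps.
TV episode: 6.464 Mbps × 3060 s × 1.02 = 20175.4 Mb
Twitch VOD: 6.094 Mbps × 8700 s × 1.02 = 54078.2 Mb
short film: 11.404 Mbps × 1140 s × 1.02 = 13260.6 Mb
Total: 87514.2 Mb = 10939.3 MB.
At 1000 Mbps: 87514.2 / 1000 = 88 s ≈ 1.46 minutes.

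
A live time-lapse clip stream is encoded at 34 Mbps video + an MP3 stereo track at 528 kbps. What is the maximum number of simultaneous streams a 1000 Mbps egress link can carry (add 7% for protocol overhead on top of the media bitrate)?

Audio: 528 kbps = 0.528 Mbps.
Per-viewer media rate: 34.528 Mbps.
On the wire with 7% overhead: 36.945 Mbps.
1000 Mbps = 1,000 Mbps; 1,000 / 36.945 = 27.07 → 27 viewers.

27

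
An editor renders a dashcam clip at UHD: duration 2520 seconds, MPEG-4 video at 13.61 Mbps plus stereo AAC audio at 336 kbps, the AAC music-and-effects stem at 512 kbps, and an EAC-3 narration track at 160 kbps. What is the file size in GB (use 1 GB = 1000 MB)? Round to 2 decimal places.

Audio total: 336 + 512 + 160 = 1008 kbps = 1.008 Mbps.
Total bitrate: 13.61 + 1.008 = 14.618 Mbps.
Stream data: 14.618 Mbps × 2520 s = 36837.4 Mb.
36,837 Mb ÷ 8 = 4,605 MB → 4.605 GB.

4.60 GB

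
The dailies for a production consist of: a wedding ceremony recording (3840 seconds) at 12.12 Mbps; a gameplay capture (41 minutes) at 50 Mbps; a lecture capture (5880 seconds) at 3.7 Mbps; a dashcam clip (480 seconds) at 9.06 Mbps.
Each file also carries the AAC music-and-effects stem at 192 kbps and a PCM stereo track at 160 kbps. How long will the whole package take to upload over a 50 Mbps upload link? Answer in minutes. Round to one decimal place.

66.7 minutes

Audio total: 192 + 160 = 352 kbps = 0.352 Mbps.
wedding ceremony recording: 12.472 Mbps × 3840 s = 47892.5 Mb
gameplay capture: 50.352 Mbps × 2460 s = 123865.9 Mb
lecture capture: 4.052 Mbps × 5880 s = 23825.8 Mb
dashcam clip: 9.412 Mbps × 480 s = 4517.8 Mb
Total: 200101.9 Mb = 25012.7 MB.
At 50 Mbps: 200101.9 / 50 = 4002 s ≈ 66.7 minutes.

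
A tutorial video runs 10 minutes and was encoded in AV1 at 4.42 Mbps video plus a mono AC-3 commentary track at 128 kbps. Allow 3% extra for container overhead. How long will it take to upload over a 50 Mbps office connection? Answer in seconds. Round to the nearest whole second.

56 seconds

10 min = 600 s
Audio: 128 kbps = 0.128 Mbps.
Total bitrate: 4.548 Mbps.
File: 4.548 Mbps × 600 s = 2728.8 Mb.
With 3% container overhead: ×1.03. → 2810.7 Mb.
At 50 Mbps: 2810.7 / 50 = 56.2 s ≈ 56.2 seconds.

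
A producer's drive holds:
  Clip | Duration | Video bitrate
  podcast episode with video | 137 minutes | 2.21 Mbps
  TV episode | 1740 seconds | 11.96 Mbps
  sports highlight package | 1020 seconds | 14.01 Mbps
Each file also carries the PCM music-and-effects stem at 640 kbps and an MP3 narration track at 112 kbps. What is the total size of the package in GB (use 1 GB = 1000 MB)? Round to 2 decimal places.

7.69 GB

Audio total: 640 + 112 = 752 kbps = 0.752 Mbps.
podcast episode with video: 2.962 Mbps × 8220 s = 24347.6 Mb
TV episode: 12.712 Mbps × 1740 s = 22118.9 Mb
sports highlight package: 14.762 Mbps × 1020 s = 15057.2 Mb
Total: 61523.8 Mb = 7690.5 MB.
= 7.690 GB.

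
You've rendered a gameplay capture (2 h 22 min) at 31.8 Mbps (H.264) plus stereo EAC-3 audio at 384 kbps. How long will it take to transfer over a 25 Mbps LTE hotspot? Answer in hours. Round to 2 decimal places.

2 h 22 min = 142 min = 8520 s
Audio: 384 kbps = 0.384 Mbps.
Total bitrate: 32.184 Mbps.
File: 32.184 Mbps × 8520 s = 274207.7 Mb.
At 25 Mbps: 274207.7 / 25 = 10968.3 s ≈ 3.05 hours.

3.05 hours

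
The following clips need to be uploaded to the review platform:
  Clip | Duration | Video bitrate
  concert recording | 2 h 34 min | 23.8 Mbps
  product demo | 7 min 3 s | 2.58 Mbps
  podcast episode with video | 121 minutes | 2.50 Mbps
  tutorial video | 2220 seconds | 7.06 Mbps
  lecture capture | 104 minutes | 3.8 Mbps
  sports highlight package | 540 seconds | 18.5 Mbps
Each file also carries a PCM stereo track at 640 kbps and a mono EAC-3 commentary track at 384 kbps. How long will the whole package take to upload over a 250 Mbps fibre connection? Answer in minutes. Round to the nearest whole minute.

Audio total: 640 + 384 = 1024 kbps = 1.024 Mbps.
concert recording: 24.824 Mbps × 9240 s = 229373.8 Mb
product demo: 3.604 Mbps × 423 s = 1524.5 Mb
podcast episode with video: 3.524 Mbps × 7260 s = 25584.2 Mb
tutorial video: 8.084 Mbps × 2220 s = 17946.5 Mb
lecture capture: 4.824 Mbps × 6240 s = 30101.8 Mb
sports highlight package: 19.524 Mbps × 540 s = 10543.0 Mb
Total: 315073.7 Mb = 39384.2 MB.
At 250 Mbps: 315073.7 / 250 = 1260 s ≈ 21 minutes.

21 minutes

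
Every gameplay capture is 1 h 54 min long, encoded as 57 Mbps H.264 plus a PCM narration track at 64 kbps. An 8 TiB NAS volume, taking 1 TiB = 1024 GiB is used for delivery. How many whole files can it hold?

180

1 h 54 min = 114 min = 6840 s
Audio: 64 kbps = 0.064 Mbps.
Total bitrate: 57.064 Mbps.
Per item: 57.064 Mbps × 6840 s = 390,318 Mb = 48,790 MB.
Capacity: 8 TiB = 70,368,744 Mb; 180.29 items → 180 complete.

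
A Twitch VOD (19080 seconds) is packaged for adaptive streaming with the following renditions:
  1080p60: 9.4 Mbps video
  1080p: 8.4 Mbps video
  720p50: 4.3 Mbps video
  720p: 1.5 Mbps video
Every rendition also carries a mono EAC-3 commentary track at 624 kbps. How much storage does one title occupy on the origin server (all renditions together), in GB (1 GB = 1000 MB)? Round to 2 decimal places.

Audio: 624 kbps = 0.624 Mbps.
Sum of rendition bitrates: (9.4+0.624) + (8.4+0.624) + (4.3+0.624) + (1.5+0.624) = 26.096 Mbps.
× 19080 s = 497,912 Mb = 62,239 MB = 62.24 GB.

62.24 GB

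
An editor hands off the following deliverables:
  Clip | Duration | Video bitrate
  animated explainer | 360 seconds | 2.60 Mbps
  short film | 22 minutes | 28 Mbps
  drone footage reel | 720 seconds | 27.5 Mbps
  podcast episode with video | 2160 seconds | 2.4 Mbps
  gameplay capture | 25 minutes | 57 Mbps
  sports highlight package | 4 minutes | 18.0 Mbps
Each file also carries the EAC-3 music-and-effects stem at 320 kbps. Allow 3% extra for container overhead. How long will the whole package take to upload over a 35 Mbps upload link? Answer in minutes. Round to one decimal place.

75.9 minutes

Audio: 320 kbps = 0.320 Mbps.
animated explainer: 2.920 Mbps × 360 s × 1.03 = 1082.7 Mb
short film: 28.320 Mbps × 1320 s × 1.03 = 38503.9 Mb
drone footage reel: 27.820 Mbps × 720 s × 1.03 = 20631.3 Mb
podcast episode with video: 2.720 Mbps × 2160 s × 1.03 = 6051.5 Mb
gameplay capture: 57.320 Mbps × 1500 s × 1.03 = 88559.4 Mb
sports highlight package: 18.320 Mbps × 240 s × 1.03 = 4528.7 Mb
Total: 159357.5 Mb = 19919.7 MB.
At 35 Mbps: 159357.5 / 35 = 4553 s ≈ 75.9 minutes.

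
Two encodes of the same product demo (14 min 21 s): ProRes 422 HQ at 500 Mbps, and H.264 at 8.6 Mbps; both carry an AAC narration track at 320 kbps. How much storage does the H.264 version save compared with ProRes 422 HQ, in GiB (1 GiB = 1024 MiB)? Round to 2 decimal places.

14 min 21 s = 861 s
Audio: 320 kbps = 0.320 Mbps.
ProRes 422 HQ: 500.320 Mbps × 861 s = 430775.5 Mb = 50.149 GiB.
H.264: 8.920 Mbps × 861 s = 7680.1 Mb = 0.894 GiB.
Saving: 50.149 − 0.894 = 49.255 GiB.

49.25 GiB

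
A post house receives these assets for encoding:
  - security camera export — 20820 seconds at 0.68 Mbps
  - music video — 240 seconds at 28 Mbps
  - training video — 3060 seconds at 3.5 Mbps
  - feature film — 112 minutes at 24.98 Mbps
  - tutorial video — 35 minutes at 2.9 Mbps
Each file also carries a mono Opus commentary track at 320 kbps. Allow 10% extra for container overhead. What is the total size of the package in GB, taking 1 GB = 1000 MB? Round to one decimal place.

Audio: 320 kbps = 0.320 Mbps.
security camera export: 1.000 Mbps × 20820 s × 1.10 = 22902.0 Mb
music video: 28.320 Mbps × 240 s × 1.10 = 7476.5 Mb
training video: 3.820 Mbps × 3060 s × 1.10 = 12858.1 Mb
feature film: 25.300 Mbps × 6720 s × 1.10 = 187017.6 Mb
tutorial video: 3.220 Mbps × 2100 s × 1.10 = 7438.2 Mb
Total: 237692.4 Mb = 29711.5 MB.
= 29.71 GB.

29.7 GB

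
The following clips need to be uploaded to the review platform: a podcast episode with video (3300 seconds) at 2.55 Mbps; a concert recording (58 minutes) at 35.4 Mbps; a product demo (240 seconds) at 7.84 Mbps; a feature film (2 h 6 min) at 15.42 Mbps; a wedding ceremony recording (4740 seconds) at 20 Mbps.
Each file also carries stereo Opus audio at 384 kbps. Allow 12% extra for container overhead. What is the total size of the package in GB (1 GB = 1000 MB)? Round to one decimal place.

Audio: 384 kbps = 0.384 Mbps.
podcast episode with video: 2.934 Mbps × 3300 s × 1.12 = 10844.1 Mb
concert recording: 35.784 Mbps × 3480 s × 1.12 = 139471.7 Mb
product demo: 8.224 Mbps × 240 s × 1.12 = 2210.6 Mb
feature film: 15.804 Mbps × 7560 s × 1.12 = 133815.6 Mb
wedding ceremony recording: 20.384 Mbps × 4740 s × 1.12 = 108214.6 Mb
Total: 394556.6 Mb = 49319.6 MB.
= 49.32 GB.

49.3 GB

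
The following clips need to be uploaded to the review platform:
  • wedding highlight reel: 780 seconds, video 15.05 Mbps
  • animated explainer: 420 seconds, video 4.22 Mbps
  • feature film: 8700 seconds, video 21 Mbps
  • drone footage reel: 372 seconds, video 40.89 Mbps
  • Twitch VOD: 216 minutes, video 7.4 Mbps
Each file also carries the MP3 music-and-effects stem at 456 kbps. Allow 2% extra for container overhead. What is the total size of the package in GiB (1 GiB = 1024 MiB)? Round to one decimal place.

Audio: 456 kbps = 0.456 Mbps.
wedding highlight reel: 15.506 Mbps × 780 s × 1.02 = 12336.6 Mb
animated explainer: 4.676 Mbps × 420 s × 1.02 = 2003.2 Mb
feature film: 21.456 Mbps × 8700 s × 1.02 = 190400.5 Mb
drone footage reel: 41.346 Mbps × 372 s × 1.02 = 15688.3 Mb
Twitch VOD: 7.856 Mbps × 12960 s × 1.02 = 103850.0 Mb
Total: 324278.7 Mb = 40534.8 MB.
= 37.75 GiB.

37.8 GiB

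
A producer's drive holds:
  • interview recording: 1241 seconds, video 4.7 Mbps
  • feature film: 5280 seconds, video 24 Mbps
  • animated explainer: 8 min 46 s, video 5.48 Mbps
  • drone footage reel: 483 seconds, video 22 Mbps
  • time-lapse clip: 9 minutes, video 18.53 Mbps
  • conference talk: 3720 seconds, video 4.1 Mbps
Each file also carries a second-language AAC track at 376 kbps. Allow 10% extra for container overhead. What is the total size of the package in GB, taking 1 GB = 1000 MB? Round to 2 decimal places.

24.17 GB

Audio: 376 kbps = 0.376 Mbps.
interview recording: 5.076 Mbps × 1241 s × 1.10 = 6929.2 Mb
feature film: 24.376 Mbps × 5280 s × 1.10 = 141575.8 Mb
animated explainer: 5.856 Mbps × 526 s × 1.10 = 3388.3 Mb
drone footage reel: 22.376 Mbps × 483 s × 1.10 = 11888.4 Mb
time-lapse clip: 18.906 Mbps × 540 s × 1.10 = 11230.2 Mb
conference talk: 4.476 Mbps × 3720 s × 1.10 = 18315.8 Mb
Total: 193327.7 Mb = 24166.0 MB.
= 24.17 GB.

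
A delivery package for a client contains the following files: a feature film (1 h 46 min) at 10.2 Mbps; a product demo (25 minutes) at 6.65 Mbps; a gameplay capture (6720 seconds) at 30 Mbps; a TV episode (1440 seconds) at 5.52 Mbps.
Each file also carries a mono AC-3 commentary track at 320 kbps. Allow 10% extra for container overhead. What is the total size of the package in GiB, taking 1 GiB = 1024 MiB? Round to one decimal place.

Audio: 320 kbps = 0.320 Mbps.
feature film: 10.520 Mbps × 6360 s × 1.10 = 73597.9 Mb
product demo: 6.970 Mbps × 1500 s × 1.10 = 11500.5 Mb
gameplay capture: 30.320 Mbps × 6720 s × 1.10 = 224125.4 Mb
TV episode: 5.840 Mbps × 1440 s × 1.10 = 9250.6 Mb
Total: 318474.4 Mb = 39809.3 MB.
= 37.08 GiB.

37.1 GiB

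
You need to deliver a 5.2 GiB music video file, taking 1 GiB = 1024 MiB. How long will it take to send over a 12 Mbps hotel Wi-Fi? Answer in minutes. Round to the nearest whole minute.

File: 5.2 GiB = 44667.7 Mb.
At 12 Mbps: 44667.7 / 12 = 3722.3 s ≈ 62 minutes.

62 minutes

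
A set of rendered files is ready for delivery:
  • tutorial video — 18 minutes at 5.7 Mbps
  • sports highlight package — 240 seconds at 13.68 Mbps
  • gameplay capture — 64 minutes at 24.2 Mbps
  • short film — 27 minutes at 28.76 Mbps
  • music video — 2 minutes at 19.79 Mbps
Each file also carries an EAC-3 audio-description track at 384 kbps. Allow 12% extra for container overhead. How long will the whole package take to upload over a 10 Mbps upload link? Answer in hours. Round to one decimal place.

4.8 hours

Audio: 384 kbps = 0.384 Mbps.
tutorial video: 6.084 Mbps × 1080 s × 1.12 = 7359.2 Mb
sports highlight package: 14.064 Mbps × 240 s × 1.12 = 3780.4 Mb
gameplay capture: 24.584 Mbps × 3840 s × 1.12 = 105730.9 Mb
short film: 29.144 Mbps × 1620 s × 1.12 = 52878.9 Mb
music video: 20.174 Mbps × 120 s × 1.12 = 2711.4 Mb
Total: 172460.7 Mb = 21557.6 MB.
At 10 Mbps: 172460.7 / 10 = 17246 s ≈ 4.79 hours.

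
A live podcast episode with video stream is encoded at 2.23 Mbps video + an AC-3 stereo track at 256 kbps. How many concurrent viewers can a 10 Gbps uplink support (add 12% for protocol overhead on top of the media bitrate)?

3591

Audio: 256 kbps = 0.256 Mbps.
Per-viewer media rate: 2.486 Mbps.
On the wire with 12% overhead: 2.784 Mbps.
10 Gbps = 10,000 Mbps; 10,000 / 2.784 = 3591.54 → 3591 viewers.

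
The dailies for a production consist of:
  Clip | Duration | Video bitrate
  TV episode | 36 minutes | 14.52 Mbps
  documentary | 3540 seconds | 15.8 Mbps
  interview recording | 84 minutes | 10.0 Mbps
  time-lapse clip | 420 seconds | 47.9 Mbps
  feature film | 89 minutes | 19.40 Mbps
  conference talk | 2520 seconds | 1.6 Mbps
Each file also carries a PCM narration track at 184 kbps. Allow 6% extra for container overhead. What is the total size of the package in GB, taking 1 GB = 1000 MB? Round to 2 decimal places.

Audio: 184 kbps = 0.184 Mbps.
TV episode: 14.704 Mbps × 2160 s × 1.06 = 33666.3 Mb
documentary: 15.984 Mbps × 3540 s × 1.06 = 59978.4 Mb
interview recording: 10.184 Mbps × 5040 s × 1.06 = 54407.0 Mb
time-lapse clip: 48.084 Mbps × 420 s × 1.06 = 21407.0 Mb
feature film: 19.584 Mbps × 5340 s × 1.06 = 110853.3 Mb
conference talk: 1.784 Mbps × 2520 s × 1.06 = 4765.4 Mb
Total: 285077.3 Mb = 35634.7 MB.
= 35.63 GB.

35.63 GB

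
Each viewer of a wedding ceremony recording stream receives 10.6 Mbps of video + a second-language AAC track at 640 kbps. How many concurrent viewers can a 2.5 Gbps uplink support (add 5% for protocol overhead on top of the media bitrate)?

Audio: 640 kbps = 0.640 Mbps.
Per-viewer media rate: 11.240 Mbps.
On the wire with 5% overhead: 11.802 Mbps.
2.5 Gbps = 2,500 Mbps; 2,500 / 11.802 = 211.83 → 211 viewers.

211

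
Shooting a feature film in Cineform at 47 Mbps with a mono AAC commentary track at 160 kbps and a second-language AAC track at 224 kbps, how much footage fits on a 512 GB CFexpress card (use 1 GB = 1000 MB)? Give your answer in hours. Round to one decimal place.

24.0 hours

Audio total: 160 + 224 = 384 kbps = 0.384 Mbps.
Total bitrate: 47 + 0.384 = 47.384 Mbps.
Capacity: 512 GB = 4,096,000 Mb.
Recording time: 4,096,000 / 47.384 = 86,443 s ≈ 24.0 hours.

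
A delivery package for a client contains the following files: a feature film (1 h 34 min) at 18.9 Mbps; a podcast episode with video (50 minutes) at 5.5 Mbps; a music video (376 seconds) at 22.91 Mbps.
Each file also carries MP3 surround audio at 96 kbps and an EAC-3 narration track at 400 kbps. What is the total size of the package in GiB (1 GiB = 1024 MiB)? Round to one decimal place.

Audio total: 96 + 400 = 496 kbps = 0.496 Mbps.
feature film: 19.396 Mbps × 5640 s = 109393.4 Mb
podcast episode with video: 5.996 Mbps × 3000 s = 17988.0 Mb
music video: 23.406 Mbps × 376 s = 8800.7 Mb
Total: 136182.1 Mb = 17022.8 MB.
= 15.85 GiB.

15.9 GiB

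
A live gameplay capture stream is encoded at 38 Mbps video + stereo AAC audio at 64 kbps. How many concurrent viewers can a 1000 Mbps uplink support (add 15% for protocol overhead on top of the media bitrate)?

22

Audio: 64 kbps = 0.064 Mbps.
Per-viewer media rate: 38.064 Mbps.
On the wire with 15% overhead: 43.774 Mbps.
1000 Mbps = 1,000 Mbps; 1,000 / 43.774 = 22.84 → 22 viewers.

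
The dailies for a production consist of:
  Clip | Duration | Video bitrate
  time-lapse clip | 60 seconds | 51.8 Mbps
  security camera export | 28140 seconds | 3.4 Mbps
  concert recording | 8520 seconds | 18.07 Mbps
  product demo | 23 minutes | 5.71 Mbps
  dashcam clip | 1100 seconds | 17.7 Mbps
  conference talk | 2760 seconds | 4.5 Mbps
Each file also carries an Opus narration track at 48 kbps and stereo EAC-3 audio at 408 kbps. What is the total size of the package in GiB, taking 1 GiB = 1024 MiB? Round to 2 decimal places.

36.28 GiB

Audio total: 48 + 408 = 456 kbps = 0.456 Mbps.
time-lapse clip: 52.256 Mbps × 60 s = 3135.4 Mb
security camera export: 3.856 Mbps × 28140 s = 108507.8 Mb
concert recording: 18.526 Mbps × 8520 s = 157841.5 Mb
product demo: 6.166 Mbps × 1380 s = 8509.1 Mb
dashcam clip: 18.156 Mbps × 1100 s = 19971.6 Mb
conference talk: 4.956 Mbps × 2760 s = 13678.6 Mb
Total: 311644.0 Mb = 38955.5 MB.
= 36.28 GiB.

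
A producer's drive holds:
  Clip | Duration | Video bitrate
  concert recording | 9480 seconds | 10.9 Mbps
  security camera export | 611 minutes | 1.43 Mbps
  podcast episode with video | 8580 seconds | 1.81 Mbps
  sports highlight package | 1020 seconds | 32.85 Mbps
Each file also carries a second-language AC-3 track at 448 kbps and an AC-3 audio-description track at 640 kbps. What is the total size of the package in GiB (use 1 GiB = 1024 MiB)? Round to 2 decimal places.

30.90 GiB

Audio total: 448 + 640 = 1088 kbps = 1.088 Mbps.
concert recording: 11.988 Mbps × 9480 s = 113646.2 Mb
security camera export: 2.518 Mbps × 36660 s = 92309.9 Mb
podcast episode with video: 2.898 Mbps × 8580 s = 24864.8 Mb
sports highlight package: 33.938 Mbps × 1020 s = 34616.8 Mb
Total: 265437.7 Mb = 33179.7 MB.
= 30.90 GiB.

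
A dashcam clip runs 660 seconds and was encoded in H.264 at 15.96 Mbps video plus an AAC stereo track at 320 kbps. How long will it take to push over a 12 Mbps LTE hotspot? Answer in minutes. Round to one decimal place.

Audio: 320 kbps = 0.320 Mbps.
Total bitrate: 16.280 Mbps.
File: 16.280 Mbps × 660 s = 10744.8 Mb.
At 12 Mbps: 10744.8 / 12 = 895.4 s ≈ 14.9 minutes.

14.9 minutes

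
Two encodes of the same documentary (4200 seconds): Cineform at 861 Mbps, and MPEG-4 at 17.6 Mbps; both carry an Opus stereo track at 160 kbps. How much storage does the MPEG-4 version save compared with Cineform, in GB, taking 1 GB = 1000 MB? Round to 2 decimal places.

Audio: 160 kbps = 0.160 Mbps.
Cineform: 861.160 Mbps × 4200 s = 3616872.0 Mb = 452.109 GB.
MPEG-4: 17.760 Mbps × 4200 s = 74592.0 Mb = 9.324 GB.
Saving: 452.109 − 9.324 = 442.785 GB.

442.79 GB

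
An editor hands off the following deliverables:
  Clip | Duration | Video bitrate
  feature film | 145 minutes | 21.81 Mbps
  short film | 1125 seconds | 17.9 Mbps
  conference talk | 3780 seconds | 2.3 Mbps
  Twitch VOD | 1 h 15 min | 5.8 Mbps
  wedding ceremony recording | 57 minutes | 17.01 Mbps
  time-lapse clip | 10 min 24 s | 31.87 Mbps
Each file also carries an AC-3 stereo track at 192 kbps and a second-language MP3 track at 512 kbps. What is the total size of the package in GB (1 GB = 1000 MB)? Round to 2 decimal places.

42.29 GB

Audio total: 192 + 512 = 704 kbps = 0.704 Mbps.
feature film: 22.514 Mbps × 8700 s = 195871.8 Mb
short film: 18.604 Mbps × 1125 s = 20929.5 Mb
conference talk: 3.004 Mbps × 3780 s = 11355.1 Mb
Twitch VOD: 6.504 Mbps × 4500 s = 29268.0 Mb
wedding ceremony recording: 17.714 Mbps × 3420 s = 60581.9 Mb
time-lapse clip: 32.574 Mbps × 624 s = 20326.2 Mb
Total: 338332.5 Mb = 42291.6 MB.
= 42.29 GB.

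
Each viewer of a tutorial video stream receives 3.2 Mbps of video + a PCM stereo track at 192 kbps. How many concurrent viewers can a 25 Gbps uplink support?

Audio: 192 kbps = 0.192 Mbps.
Per-viewer media rate: 3.392 Mbps.
25 Gbps = 25,000 Mbps; 25,000 / 3.392 = 7370.28 → 7370 viewers.

7370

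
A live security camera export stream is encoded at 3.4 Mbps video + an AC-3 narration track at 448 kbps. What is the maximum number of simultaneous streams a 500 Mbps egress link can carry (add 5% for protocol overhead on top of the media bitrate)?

123

Audio: 448 kbps = 0.448 Mbps.
Per-viewer media rate: 3.848 Mbps.
On the wire with 5% overhead: 4.040 Mbps.
500 Mbps = 500.0 Mbps; 500.0 / 4.040 = 123.75 → 123 viewers.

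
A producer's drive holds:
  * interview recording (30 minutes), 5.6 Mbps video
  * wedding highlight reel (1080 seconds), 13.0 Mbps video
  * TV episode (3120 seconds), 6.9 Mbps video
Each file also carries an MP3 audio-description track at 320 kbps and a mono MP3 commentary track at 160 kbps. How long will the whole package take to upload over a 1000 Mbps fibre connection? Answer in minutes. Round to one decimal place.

Audio total: 320 + 160 = 480 kbps = 0.480 Mbps.
interview recording: 6.080 Mbps × 1800 s = 10944.0 Mb
wedding highlight reel: 13.480 Mbps × 1080 s = 14558.4 Mb
TV episode: 7.380 Mbps × 3120 s = 23025.6 Mb
Total: 48528.0 Mb = 6066.0 MB.
At 1000 Mbps: 48528.0 / 1000 = 49 s ≈ 0.809 minutes.

0.8 minutes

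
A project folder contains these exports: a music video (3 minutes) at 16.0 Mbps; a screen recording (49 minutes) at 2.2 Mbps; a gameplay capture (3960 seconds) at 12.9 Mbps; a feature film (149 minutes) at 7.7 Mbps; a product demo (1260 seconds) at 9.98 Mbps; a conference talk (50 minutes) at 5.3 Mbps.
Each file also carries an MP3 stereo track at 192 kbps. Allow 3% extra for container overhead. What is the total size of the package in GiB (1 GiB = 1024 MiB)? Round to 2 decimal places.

19.38 GiB

Audio: 192 kbps = 0.192 Mbps.
music video: 16.192 Mbps × 180 s × 1.03 = 3002.0 Mb
screen recording: 2.392 Mbps × 2940 s × 1.03 = 7243.5 Mb
gameplay capture: 13.092 Mbps × 3960 s × 1.03 = 53399.6 Mb
feature film: 7.892 Mbps × 8940 s × 1.03 = 72671.1 Mb
product demo: 10.172 Mbps × 1260 s × 1.03 = 13201.2 Mb
conference talk: 5.492 Mbps × 3000 s × 1.03 = 16970.3 Mb
Total: 166487.7 Mb = 20811.0 MB.
= 19.38 GiB.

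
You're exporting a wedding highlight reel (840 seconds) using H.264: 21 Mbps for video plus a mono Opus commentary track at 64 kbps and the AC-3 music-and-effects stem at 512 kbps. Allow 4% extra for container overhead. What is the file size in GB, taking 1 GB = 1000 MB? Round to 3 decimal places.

Audio total: 64 + 512 = 576 kbps = 0.576 Mbps.
Total bitrate: 21 + 0.576 = 21.576 Mbps.
Stream data: 21.576 Mbps × 840 s = 18123.8 Mb.
With 4% container overhead: ×1.04.
18,849 Mb ÷ 8 = 2,356 MB → 2.356 GB.

2.356 GB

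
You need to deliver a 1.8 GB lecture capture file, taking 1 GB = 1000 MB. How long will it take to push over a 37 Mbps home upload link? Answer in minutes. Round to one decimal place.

File: 1.8 GB = 14400.0 Mb.
At 37 Mbps: 14400.0 / 37 = 389.2 s ≈ 6.49 minutes.

6.5 minutes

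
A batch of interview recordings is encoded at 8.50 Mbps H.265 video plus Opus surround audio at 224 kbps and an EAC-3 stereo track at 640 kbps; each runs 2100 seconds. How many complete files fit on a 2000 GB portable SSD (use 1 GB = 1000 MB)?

813

Audio total: 224 + 640 = 864 kbps = 0.864 Mbps.
Total bitrate: 9.364 Mbps.
Per item: 9.364 Mbps × 2100 s = 19,664 Mb = 2,458 MB.
Capacity: 2000 GB = 16,000,000 Mb; 813.65 items → 813 complete.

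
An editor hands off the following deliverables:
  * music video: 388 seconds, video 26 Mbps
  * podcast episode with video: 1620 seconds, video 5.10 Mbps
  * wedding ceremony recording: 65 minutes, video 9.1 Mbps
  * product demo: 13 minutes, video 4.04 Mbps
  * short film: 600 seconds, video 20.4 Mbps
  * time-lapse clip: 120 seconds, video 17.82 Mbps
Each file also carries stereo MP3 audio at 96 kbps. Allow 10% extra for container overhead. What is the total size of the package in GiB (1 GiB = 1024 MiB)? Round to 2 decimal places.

Audio: 96 kbps = 0.096 Mbps.
music video: 26.096 Mbps × 388 s × 1.10 = 11137.8 Mb
podcast episode with video: 5.196 Mbps × 1620 s × 1.10 = 9259.3 Mb
wedding ceremony recording: 9.196 Mbps × 3900 s × 1.10 = 39450.8 Mb
product demo: 4.136 Mbps × 780 s × 1.10 = 3548.7 Mb
short film: 20.496 Mbps × 600 s × 1.10 = 13527.4 Mb
time-lapse clip: 17.916 Mbps × 120 s × 1.10 = 2364.9 Mb
Total: 79288.8 Mb = 9911.1 MB.
= 9.230 GiB.

9.23 GiB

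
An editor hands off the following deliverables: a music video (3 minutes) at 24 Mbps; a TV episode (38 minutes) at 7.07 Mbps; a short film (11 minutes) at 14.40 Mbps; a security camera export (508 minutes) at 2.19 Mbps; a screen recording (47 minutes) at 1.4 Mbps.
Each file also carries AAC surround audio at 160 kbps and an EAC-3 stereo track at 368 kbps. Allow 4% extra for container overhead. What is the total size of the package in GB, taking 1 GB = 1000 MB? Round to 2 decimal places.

15.58 GB

Audio total: 160 + 368 = 528 kbps = 0.528 Mbps.
music video: 24.528 Mbps × 180 s × 1.04 = 4591.6 Mb
TV episode: 7.598 Mbps × 2280 s × 1.04 = 18016.4 Mb
short film: 14.928 Mbps × 660 s × 1.04 = 10246.6 Mb
security camera export: 2.718 Mbps × 30480 s × 1.04 = 86158.4 Mb
screen recording: 1.928 Mbps × 2820 s × 1.04 = 5654.4 Mb
Total: 124667.5 Mb = 15583.4 MB.
= 15.58 GB.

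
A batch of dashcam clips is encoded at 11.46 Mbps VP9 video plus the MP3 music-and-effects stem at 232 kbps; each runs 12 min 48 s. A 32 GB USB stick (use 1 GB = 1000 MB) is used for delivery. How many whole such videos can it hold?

28

12 min 48 s = 768 s
Audio: 232 kbps = 0.232 Mbps.
Total bitrate: 11.692 Mbps.
Per item: 11.692 Mbps × 768 s = 8,979 Mb = 1,122 MB.
Capacity: 32 GB = 256,000 Mb; 28.51 items → 28 complete.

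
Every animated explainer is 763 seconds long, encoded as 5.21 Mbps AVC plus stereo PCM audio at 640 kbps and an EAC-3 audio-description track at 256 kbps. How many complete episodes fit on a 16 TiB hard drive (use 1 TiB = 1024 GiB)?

Audio total: 640 + 256 = 896 kbps = 0.896 Mbps.
Total bitrate: 6.106 Mbps.
Per item: 6.106 Mbps × 763 s = 4,659 Mb = 582.4 MB.
Capacity: 16 TiB = 140,737,488 Mb; 30208.45 items → 30208 complete.

30208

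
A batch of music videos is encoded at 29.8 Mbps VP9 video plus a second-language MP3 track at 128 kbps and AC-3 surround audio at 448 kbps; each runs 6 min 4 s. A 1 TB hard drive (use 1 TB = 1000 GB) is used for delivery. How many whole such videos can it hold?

723

6 min 4 s = 364 s
Audio total: 128 + 448 = 576 kbps = 0.576 Mbps.
Total bitrate: 30.376 Mbps.
Per item: 30.376 Mbps × 364 s = 11,057 Mb = 1,382 MB.
Capacity: 1 TB = 8,000,000 Mb; 723.53 items → 723 complete.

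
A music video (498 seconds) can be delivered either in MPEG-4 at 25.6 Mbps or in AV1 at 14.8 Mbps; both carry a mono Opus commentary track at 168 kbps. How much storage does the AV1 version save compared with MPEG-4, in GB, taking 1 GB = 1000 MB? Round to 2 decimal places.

0.67 GB

Audio: 168 kbps = 0.168 Mbps.
MPEG-4: 25.768 Mbps × 498 s = 12832.5 Mb = 1.604 GB.
AV1: 14.968 Mbps × 498 s = 7454.1 Mb = 0.932 GB.
Saving: 1.604 − 0.932 = 0.672 GB.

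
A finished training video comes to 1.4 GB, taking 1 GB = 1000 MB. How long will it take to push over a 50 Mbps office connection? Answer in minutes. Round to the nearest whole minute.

4 minutes

File: 1.4 GB = 11200.0 Mb.
At 50 Mbps: 11200.0 / 50 = 224.0 s ≈ 3.73 minutes.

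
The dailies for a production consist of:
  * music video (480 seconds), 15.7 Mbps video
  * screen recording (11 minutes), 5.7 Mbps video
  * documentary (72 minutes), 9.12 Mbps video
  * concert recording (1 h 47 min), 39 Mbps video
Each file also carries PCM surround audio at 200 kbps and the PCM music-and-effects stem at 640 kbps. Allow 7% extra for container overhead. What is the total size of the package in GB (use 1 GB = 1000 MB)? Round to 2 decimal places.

Audio total: 200 + 640 = 840 kbps = 0.840 Mbps.
music video: 16.540 Mbps × 480 s × 1.07 = 8494.9 Mb
screen recording: 6.540 Mbps × 660 s × 1.07 = 4618.5 Mb
documentary: 9.960 Mbps × 4320 s × 1.07 = 46039.1 Mb
concert recording: 39.840 Mbps × 6420 s × 1.07 = 273676.9 Mb
Total: 332829.5 Mb = 41603.7 MB.
= 41.60 GB.

41.60 GB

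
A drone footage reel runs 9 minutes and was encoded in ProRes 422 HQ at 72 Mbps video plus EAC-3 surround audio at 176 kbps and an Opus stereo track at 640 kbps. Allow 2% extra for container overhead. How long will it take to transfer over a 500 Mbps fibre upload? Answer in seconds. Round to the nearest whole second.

80 seconds

9 min = 540 s
Audio total: 176 + 640 = 816 kbps = 0.816 Mbps.
Total bitrate: 72.816 Mbps.
File: 72.816 Mbps × 540 s = 39320.6 Mb.
With 2% container overhead: ×1.02. → 40107.1 Mb.
At 500 Mbps: 40107.1 / 500 = 80.2 s ≈ 80.2 seconds.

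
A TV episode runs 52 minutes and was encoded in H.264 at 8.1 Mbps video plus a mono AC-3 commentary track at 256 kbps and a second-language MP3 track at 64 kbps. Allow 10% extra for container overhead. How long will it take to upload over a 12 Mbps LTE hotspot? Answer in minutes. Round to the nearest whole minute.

52 min = 3120 s
Audio total: 256 + 64 = 320 kbps = 0.320 Mbps.
Total bitrate: 8.420 Mbps.
File: 8.420 Mbps × 3120 s = 26270.4 Mb.
With 10% container overhead: ×1.10. → 28897.4 Mb.
At 12 Mbps: 28897.4 / 12 = 2408.1 s ≈ 40.1 minutes.

40 minutes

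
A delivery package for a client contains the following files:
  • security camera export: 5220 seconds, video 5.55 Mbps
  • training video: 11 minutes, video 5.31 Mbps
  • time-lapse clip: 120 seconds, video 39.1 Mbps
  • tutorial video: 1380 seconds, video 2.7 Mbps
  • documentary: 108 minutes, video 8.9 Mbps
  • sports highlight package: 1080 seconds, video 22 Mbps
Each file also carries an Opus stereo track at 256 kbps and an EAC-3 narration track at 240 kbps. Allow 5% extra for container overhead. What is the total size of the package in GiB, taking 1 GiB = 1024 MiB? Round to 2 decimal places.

Audio total: 256 + 240 = 496 kbps = 0.496 Mbps.
security camera export: 6.046 Mbps × 5220 s × 1.05 = 33138.1 Mb
training video: 5.806 Mbps × 660 s × 1.05 = 4023.6 Mb
time-lapse clip: 39.596 Mbps × 120 s × 1.05 = 4989.1 Mb
tutorial video: 3.196 Mbps × 1380 s × 1.05 = 4631.0 Mb
documentary: 9.396 Mbps × 6480 s × 1.05 = 63930.4 Mb
sports highlight package: 22.496 Mbps × 1080 s × 1.05 = 25510.5 Mb
Total: 136222.6 Mb = 17027.8 MB.
= 15.86 GiB.

15.86 GiB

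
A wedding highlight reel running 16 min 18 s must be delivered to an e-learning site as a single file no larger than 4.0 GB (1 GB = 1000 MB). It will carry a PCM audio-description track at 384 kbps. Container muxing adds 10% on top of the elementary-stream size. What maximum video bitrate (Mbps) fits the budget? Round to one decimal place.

Budget: 4.0 GB = 32000.0 Mb.
Stream payload after overhead: 32000.0 / 1.10 = 29090.9 Mb.
16 min 18 s = 978 s
Total bitrate budget: 29090.9 Mb / 978 s = 29.745 Mbps.
Audio: 384 kbps = 0.384 Mbps.
Video: 29.745 − 0.384 = 29.361 Mbps.

29.4 Mbps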